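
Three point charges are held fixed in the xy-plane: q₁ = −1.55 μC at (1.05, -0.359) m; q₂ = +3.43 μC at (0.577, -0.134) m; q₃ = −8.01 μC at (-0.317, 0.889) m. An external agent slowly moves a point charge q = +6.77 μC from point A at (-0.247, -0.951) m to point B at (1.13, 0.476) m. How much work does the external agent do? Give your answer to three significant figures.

-0.0319 J

For quasistatic motion the external work equals the change in potential energy: W_ext = qΔV = q(V_B − V_A).
At A: distances to the source charges are 1.43 m, 1.16 m, 1.84 m; V_A = Σ kqᵢ/rᵢ = -2.23×10⁴ V.
At B: distances to the source charges are 0.839 m, 0.823 m, 1.50 m; V_B = Σ kqᵢ/rᵢ = -2.70×10⁴ V.
ΔV = V_B − V_A = -4710 V.
W_ext = qΔV = (6.77×10⁻⁶ C)(-4710 V) = -0.0319 J.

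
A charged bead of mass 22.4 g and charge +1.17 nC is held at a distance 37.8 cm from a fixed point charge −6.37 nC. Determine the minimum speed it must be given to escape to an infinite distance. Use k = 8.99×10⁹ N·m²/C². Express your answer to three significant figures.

3.98×10⁻³ m/s

To just escape, total mechanical energy must reach zero at infinity: ½mv²_min + U = 0, so ½mv²_min = −U = |kQq|/r.
|U| = |kQq|/r = (8.99×10⁹ N·m²/C²)(6.37×10⁻⁹)(1.17×10⁻⁹)/(0.378) = 1.77×10⁻⁷ J.
v_min = √(2|U|/m) = √(2·1.77×10⁻⁷/0.0224) = 3.98×10⁻³ m/s.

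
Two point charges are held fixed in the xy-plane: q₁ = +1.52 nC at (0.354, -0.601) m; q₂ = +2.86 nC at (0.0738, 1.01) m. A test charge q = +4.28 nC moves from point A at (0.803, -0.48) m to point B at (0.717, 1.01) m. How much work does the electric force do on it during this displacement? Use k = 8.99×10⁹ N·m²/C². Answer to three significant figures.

The work done by the electric force is W_field = −ΔU = −q(V_B − V_A) = q(V_A − V_B).
At A: distances to the source charges are 0.465 m, 1.66 m; V_A = Σ kqᵢ/rᵢ = 44.9 V.
At B: distances to the source charges are 1.65 m, 0.643 m; V_B = Σ kqᵢ/rᵢ = 48.2 V.
ΔV = V_B − V_A = 3.36 V.
W_field = −qΔV = −(4.28×10⁻⁹ C)(3.36 V) = -1.44×10⁻⁸ J.

-1.44×10⁻⁸ J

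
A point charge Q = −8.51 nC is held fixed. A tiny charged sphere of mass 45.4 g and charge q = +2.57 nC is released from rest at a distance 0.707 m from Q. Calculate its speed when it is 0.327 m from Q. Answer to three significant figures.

3.77×10⁻³ m/s

Only the electrostatic force acts, so mechanical energy is conserved: ½mv² = U₁ − U₂ = kQq(1/r₁ − 1/r₂).
U₁ − U₂ = (8.99×10⁹ N·m²/C²)(-8.51×10⁻⁹ C)(2.57×10⁻⁹ C)(1/0.707 − 1/0.327) = 3.23×10⁻⁷ J.
v = √(2·3.23×10⁻⁷/0.0454) = 3.77×10⁻³ m/s.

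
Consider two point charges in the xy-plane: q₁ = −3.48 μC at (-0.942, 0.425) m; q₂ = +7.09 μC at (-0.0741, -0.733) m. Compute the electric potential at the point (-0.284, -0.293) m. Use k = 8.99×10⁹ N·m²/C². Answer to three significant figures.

9.86×10⁴ V

Electric potential is a scalar, so the contributions from each charge add algebraically: V = Σ kqᵢ/rᵢ.
Distances from the field point to each charge: r₁ = 0.974 m, r₂ = 0.488 m.
V = k[(-3.48×10⁻⁶)/(0.974) + (7.09×10⁻⁶)/(0.488)] = 9.86×10⁴ V.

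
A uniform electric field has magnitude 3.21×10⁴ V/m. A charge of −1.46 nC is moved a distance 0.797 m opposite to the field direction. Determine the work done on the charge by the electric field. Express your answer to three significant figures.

3.74×10⁻⁵ J

The potential change for a displacement 0.797 m opposite to the field direction is ΔV = +Ed = 2.56×10⁴ V.
W_field = −qΔV = 3.74×10⁻⁵ J.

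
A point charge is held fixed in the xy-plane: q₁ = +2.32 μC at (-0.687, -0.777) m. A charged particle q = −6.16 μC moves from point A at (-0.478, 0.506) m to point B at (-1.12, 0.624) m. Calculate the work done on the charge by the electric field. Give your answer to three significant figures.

The work done by the electric force is W_field = −ΔU = −q(V_B − V_A) = q(V_A − V_B).
At A: distance to the source charge is 1.30 m; V_A = kq₁/r = 1.60×10⁴ V.
At B: distance to the source charge is 1.47 m; V_B = kq₁/r = 1.42×10⁴ V.
ΔV = V_B − V_A = -1820 V.
W_field = −qΔV = −(-6.16×10⁻⁶ C)(-1820 V) = -0.0112 J.

-0.0112 J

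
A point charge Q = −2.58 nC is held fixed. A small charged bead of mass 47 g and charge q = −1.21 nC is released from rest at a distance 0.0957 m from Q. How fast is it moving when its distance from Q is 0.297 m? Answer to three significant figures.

Only the electrostatic force acts, so mechanical energy is conserved: ½mv² = U₁ − U₂ = kQq(1/r₁ − 1/r₂).
U₁ − U₂ = (8.99×10⁹ N·m²/C²)(-2.58×10⁻⁹ C)(-1.21×10⁻⁹ C)(1/0.0957 − 1/0.297) = 1.99×10⁻⁷ J.
v = √(2·1.99×10⁻⁷/0.0470) = 2.91×10⁻³ m/s.

2.91×10⁻³ m/s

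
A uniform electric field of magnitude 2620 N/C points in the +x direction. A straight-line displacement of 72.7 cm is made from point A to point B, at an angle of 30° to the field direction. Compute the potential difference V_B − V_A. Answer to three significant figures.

Only the component of displacement along E changes the potential: ΔV = −E·d·cosθ.
ΔV = −(2620 V/m)(0.727 m)cos30° = -1650 V.

-1650 V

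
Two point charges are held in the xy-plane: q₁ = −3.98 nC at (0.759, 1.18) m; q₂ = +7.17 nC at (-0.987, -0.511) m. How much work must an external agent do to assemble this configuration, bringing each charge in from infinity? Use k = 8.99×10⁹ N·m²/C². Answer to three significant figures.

-1.06×10⁻⁷ J

The work to assemble the configuration equals its total potential energy, U = Σ kqᵢqⱼ/rᵢⱼ over all pairs.
Pair separations: r₁₂ = 2.43 m.
U = (-1.06×10⁻⁷) = -1.06×10⁻⁷ J.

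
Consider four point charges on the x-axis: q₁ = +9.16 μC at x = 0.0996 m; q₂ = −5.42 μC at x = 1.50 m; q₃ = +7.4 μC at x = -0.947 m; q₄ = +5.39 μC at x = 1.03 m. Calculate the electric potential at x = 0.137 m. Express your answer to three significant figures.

2.28×10⁶ V

The total potential is the scalar sum of each charge's contribution, V = Σ kqᵢ/rᵢ.
Distances from the field point to each charge: r₁ = 0.0374 m, r₂ = 1.36 m, r₃ = 1.08 m, r₄ = 0.893 m.
V = k[(9.16×10⁻⁶)/(0.0374) + (-5.42×10⁻⁶)/(1.36) + (7.40×10⁻⁶)/(1.08) + (5.39×10⁻⁶)/(0.893)] = 2.28×10⁶ V.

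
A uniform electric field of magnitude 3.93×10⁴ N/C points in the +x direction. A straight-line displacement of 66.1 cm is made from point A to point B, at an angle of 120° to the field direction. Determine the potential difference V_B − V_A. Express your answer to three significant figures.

1.30×10⁴ V

Only the component of displacement along E changes the potential: ΔV = −E·d·cosθ.
ΔV = −(3.93×10⁴ V/m)(0.661 m)cos120° = 1.30×10⁴ V.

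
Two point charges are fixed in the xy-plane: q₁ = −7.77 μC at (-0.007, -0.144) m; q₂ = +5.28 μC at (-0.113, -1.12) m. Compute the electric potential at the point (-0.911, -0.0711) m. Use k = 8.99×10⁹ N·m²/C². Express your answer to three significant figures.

The total potential is the scalar sum of each charge's contribution, V = Σ kqᵢ/rᵢ.
Distances from the field point to each charge: r₁ = 0.907 m, r₂ = 1.32 m.
V = k[(-7.77×10⁻⁶)/(0.907) + (5.28×10⁻⁶)/(1.32)] = -4.10×10⁴ V.

-4.10×10⁴ V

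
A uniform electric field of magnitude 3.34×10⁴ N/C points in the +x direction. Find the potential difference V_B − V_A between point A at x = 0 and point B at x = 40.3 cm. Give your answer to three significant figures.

In a uniform field, potential decreases in the direction of E: V_B − V_A = −E·Δx.
V_B − V_A = −(3.34×10⁴ V/m)(0.403 m) = -1.35×10⁴ V.

-1.35×10⁴ V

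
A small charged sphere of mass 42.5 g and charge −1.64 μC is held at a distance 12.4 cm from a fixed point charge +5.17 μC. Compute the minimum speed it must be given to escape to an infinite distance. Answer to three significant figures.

To just escape, total mechanical energy must reach zero at infinity: ½mv²_min + U = 0, so ½mv²_min = −U = |kQq|/r.
|U| = |kQq|/r = (8.99×10⁹ N·m²/C²)(5.17×10⁻⁶)(1.64×10⁻⁶)/(0.124) = 0.615 J.
v_min = √(2|U|/m) = √(2·0.615/0.0425) = 5.38 m/s.

5.38 m/s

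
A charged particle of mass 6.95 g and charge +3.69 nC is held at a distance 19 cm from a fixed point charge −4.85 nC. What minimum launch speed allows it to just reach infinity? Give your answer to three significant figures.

To just escape, total mechanical energy must reach zero at infinity: ½mv²_min + U = 0, so ½mv²_min = −U = |kQq|/r.
|U| = |kQq|/r = (8.99×10⁹ N·m²/C²)(4.85×10⁻⁹)(3.69×10⁻⁹)/(0.190) = 8.47×10⁻⁷ J.
v_min = √(2|U|/m) = √(2·8.47×10⁻⁷/6.95×10⁻³) = 0.0156 m/s.

0.0156 m/s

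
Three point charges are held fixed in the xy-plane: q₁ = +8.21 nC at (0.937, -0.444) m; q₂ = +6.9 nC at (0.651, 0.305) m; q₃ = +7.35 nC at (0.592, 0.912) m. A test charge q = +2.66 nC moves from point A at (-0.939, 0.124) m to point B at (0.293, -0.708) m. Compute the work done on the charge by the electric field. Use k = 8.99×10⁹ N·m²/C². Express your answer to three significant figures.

-2.37×10⁻⁷ J

The work done by the electric force is W_field = −ΔU = −q(V_B − V_A) = q(V_A − V_B).
At A: distances to the source charges are 1.96 m, 1.60 m, 1.72 m; V_A = Σ kqᵢ/rᵢ = 115 V.
At B: distances to the source charges are 0.696 m, 1.07 m, 1.65 m; V_B = Σ kqᵢ/rᵢ = 204 V.
ΔV = V_B − V_A = 89.1 V.
W_field = −qΔV = −(2.66×10⁻⁹ C)(89.1 V) = -2.37×10⁻⁷ J.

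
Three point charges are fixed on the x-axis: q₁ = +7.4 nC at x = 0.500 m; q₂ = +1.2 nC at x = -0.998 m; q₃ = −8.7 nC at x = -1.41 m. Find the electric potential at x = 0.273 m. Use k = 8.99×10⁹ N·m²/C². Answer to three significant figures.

255 V

The total potential is the scalar sum of each charge's contribution, V = Σ kqᵢ/rᵢ.
Distances from the field point to each charge: r₁ = 0.227 m, r₂ = 1.27 m, r₃ = 1.68 m.
V = k[(7.40×10⁻⁹)/(0.227) + (1.20×10⁻⁹)/(1.27) + (-8.70×10⁻⁹)/(1.68)] = 255 V.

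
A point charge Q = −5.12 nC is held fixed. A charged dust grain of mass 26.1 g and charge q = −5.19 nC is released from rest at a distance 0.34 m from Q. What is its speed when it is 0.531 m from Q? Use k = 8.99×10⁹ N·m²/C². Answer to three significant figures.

4.40×10⁻³ m/s

Only the electrostatic force acts, so mechanical energy is conserved: ½mv² = U₁ − U₂ = kQq(1/r₁ − 1/r₂).
U₁ − U₂ = (8.99×10⁹ N·m²/C²)(-5.12×10⁻⁹ C)(-5.19×10⁻⁹ C)(1/0.340 − 1/0.531) = 2.53×10⁻⁷ J.
v = √(2·2.53×10⁻⁷/0.0261) = 4.40×10⁻³ m/s.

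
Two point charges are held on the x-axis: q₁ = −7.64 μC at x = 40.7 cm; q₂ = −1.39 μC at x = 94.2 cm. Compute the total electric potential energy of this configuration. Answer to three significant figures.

0.178 J

The work to assemble the configuration equals its total potential energy, U = Σ kqᵢqⱼ/rᵢⱼ over all pairs.
Pair separations: r₁₂ = 0.535 m.
U = (0.178) = 0.178 J.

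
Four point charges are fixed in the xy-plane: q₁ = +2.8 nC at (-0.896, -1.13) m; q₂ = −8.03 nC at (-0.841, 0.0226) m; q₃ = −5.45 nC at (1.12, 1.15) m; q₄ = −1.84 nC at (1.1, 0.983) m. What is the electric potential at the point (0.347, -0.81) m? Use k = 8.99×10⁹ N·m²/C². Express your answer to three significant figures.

The total potential is the scalar sum of each charge's contribution, V = Σ kqᵢ/rᵢ.
Distances from the field point to each charge: r₁ = 1.28 m, r₂ = 1.45 m, r₃ = 2.11 m, r₄ = 1.94 m.
V = k[(2.80×10⁻⁹)/(1.28) + (-8.03×10⁻⁹)/(1.45) + (-5.45×10⁻⁹)/(2.11) + (-1.84×10⁻⁹)/(1.94)] = -61.9 V.

-61.9 V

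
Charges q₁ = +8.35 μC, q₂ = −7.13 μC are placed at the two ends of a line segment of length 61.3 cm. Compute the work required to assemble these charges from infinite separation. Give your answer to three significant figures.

-0.873 J

The work to assemble the configuration equals its total potential energy, U = Σ kqᵢqⱼ/rᵢⱼ over all pairs.
The separation is r = 0.613 m.
U = (-0.873) = -0.873 J.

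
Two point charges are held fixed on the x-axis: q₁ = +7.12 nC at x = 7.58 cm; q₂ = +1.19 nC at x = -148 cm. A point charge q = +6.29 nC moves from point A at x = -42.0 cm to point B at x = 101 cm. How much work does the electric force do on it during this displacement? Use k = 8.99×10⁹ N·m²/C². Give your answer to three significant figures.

The work done by the electric force is W_field = −ΔU = −q(V_B − V_A) = q(V_A − V_B).
At A: distances to the source charges are 0.496 m, 1.06 m; V_A = Σ kqᵢ/rᵢ = 139 V.
At B: distances to the source charges are 0.934 m, 2.49 m; V_B = Σ kqᵢ/rᵢ = 72.8 V.
ΔV = V_B − V_A = -66.4 V.
W_field = −qΔV = −(6.29×10⁻⁹ C)(-66.4 V) = 4.18×10⁻⁷ J.

4.18×10⁻⁷ J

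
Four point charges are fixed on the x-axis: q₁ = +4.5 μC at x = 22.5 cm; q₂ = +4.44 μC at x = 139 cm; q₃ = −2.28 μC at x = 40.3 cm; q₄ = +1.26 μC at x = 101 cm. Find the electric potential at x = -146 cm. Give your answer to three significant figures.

The total potential is the scalar sum of each charge's contribution, V = Σ kqᵢ/rᵢ.
Distances from the field point to each charge: r₁ = 1.69 m, r₂ = 2.85 m, r₃ = 1.86 m, r₄ = 2.47 m.
V = k[(4.50×10⁻⁶)/(1.69) + (4.44×10⁻⁶)/(2.85) + (-2.28×10⁻⁶)/(1.86) + (1.26×10⁻⁶)/(2.47)] = 3.16×10⁴ V.

3.16×10⁴ V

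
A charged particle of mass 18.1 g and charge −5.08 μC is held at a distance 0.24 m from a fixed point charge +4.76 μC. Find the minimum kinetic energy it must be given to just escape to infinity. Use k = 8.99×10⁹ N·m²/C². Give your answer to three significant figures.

To just escape, total mechanical energy must reach zero at infinity: ½mv²_min + U = 0, so ½mv²_min = −U = |kQq|/r.
|U| = |kQq|/r = (8.99×10⁹ N·m²/C²)(4.76×10⁻⁶)(5.08×10⁻⁶)/(0.240) = 0.906 J.

0.906 J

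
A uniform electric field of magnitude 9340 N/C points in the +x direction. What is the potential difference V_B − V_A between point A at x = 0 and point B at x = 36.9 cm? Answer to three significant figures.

In a uniform field, potential decreases in the direction of E: V_B − V_A = −E·Δx.
V_B − V_A = −(9340 V/m)(0.369 m) = -3450 V.

-3450 V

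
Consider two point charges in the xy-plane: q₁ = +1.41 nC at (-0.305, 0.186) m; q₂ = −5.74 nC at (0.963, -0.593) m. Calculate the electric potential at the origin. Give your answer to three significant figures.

-10.1 V

Electric potential is a scalar, so the contributions from each charge add algebraically: V = Σ kqᵢ/rᵢ.
Distances from the field point to each charge: r₁ = 0.357 m, r₂ = 1.13 m.
V = k[(1.41×10⁻⁹)/(0.357) + (-5.74×10⁻⁹)/(1.13)] = -10.1 V.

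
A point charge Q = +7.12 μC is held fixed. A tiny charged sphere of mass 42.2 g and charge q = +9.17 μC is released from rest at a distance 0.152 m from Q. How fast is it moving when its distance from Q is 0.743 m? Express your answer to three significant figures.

12.1 m/s

Only the electrostatic force acts, so mechanical energy is conserved: ½mv² = U₁ − U₂ = kQq(1/r₁ − 1/r₂).
U₁ − U₂ = (8.99×10⁹ N·m²/C²)(7.12×10⁻⁶ C)(9.17×10⁻⁶ C)(1/0.152 − 1/0.743) = 3.07 J.
v = √(2·3.07/0.0422) = 12.1 m/s.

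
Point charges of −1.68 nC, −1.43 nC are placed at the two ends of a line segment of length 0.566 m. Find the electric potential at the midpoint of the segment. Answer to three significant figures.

-98.8 V

Electric potential is a scalar, so the contributions from each charge add algebraically: V = Σ kqᵢ/rᵢ.
Each charge is 0.283 m from the midpoint.
V = k[(-1.68×10⁻⁹)/(0.283) + (-1.43×10⁻⁹)/(0.283)] = -98.8 V.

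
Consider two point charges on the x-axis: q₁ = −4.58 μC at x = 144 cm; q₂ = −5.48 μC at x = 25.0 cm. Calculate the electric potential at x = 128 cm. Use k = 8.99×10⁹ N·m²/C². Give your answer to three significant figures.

The total potential is the scalar sum of each charge's contribution, V = Σ kqᵢ/rᵢ.
Distances from the field point to each charge: r₁ = 0.160 m, r₂ = 1.03 m.
V = k[(-4.58×10⁻⁶)/(0.160) + (-5.48×10⁻⁶)/(1.03)] = -3.05×10⁵ V.

-3.05×10⁵ V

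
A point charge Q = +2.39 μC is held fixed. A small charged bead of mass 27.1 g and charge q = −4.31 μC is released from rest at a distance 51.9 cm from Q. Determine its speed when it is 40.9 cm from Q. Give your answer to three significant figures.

1.88 m/s

Only the electrostatic force acts, so mechanical energy is conserved: ½mv² = U₁ − U₂ = kQq(1/r₁ − 1/r₂).
U₁ − U₂ = (8.99×10⁹ N·m²/C²)(2.39×10⁻⁶ C)(-4.31×10⁻⁶ C)(1/0.519 − 1/0.409) = 0.0480 J.
v = √(2·0.0480/0.0271) = 1.88 m/s.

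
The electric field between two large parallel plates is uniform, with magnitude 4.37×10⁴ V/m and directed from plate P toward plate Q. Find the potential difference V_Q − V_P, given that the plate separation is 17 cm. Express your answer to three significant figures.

In a uniform field, potential decreases in the direction of E: ΔV = −E·d for a displacement d parallel to E.
Going from P to Q is a displacement of 17 cm along the field, so V_Q − V_P = −Ed = -7430 V.

-7430 V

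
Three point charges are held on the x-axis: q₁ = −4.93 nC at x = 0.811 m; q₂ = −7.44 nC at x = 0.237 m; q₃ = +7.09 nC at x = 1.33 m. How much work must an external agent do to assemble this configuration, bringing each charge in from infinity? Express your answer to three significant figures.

The assembly work is the sum of pairwise potential energies, U = Σ_{i<j} kqᵢqⱼ/rᵢⱼ.
Pair separations: r₁₂ = 0.574 m, r₁₃ = 0.519 m, r₂₃ = 1.09 m.
U = (5.74×10⁻⁷) + (-6.05×10⁻⁷) + (-4.34×10⁻⁷) = -4.65×10⁻⁷ J.

-4.65×10⁻⁷ J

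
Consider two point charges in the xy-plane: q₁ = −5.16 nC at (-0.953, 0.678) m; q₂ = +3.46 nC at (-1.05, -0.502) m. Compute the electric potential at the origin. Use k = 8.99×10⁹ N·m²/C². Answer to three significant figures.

-12.9 V

Electric potential is a scalar, so the contributions from each charge add algebraically: V = Σ kqᵢ/rᵢ.
Distances from the field point to each charge: r₁ = 1.17 m, r₂ = 1.16 m.
V = k[(-5.16×10⁻⁹)/(1.17) + (3.46×10⁻⁹)/(1.16)] = -12.9 V.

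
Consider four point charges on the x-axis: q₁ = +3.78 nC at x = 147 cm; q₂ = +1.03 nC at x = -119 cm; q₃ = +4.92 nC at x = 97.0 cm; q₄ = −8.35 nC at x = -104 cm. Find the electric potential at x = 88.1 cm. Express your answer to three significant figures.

520 V

The total potential is the scalar sum of each charge's contribution, V = Σ kqᵢ/rᵢ.
Distances from the field point to each charge: r₁ = 0.589 m, r₂ = 2.07 m, r₃ = 0.0890 m, r₄ = 1.92 m.
V = k[(3.78×10⁻⁹)/(0.589) + (1.03×10⁻⁹)/(2.07) + (4.92×10⁻⁹)/(0.0890) + (-8.35×10⁻⁹)/(1.92)] = 520 V.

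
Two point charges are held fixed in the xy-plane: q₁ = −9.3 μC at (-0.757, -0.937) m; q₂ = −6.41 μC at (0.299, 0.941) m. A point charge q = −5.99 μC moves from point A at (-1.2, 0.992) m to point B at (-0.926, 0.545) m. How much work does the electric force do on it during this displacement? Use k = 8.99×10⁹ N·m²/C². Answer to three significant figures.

The work done by the electric force is W_field = −ΔU = −q(V_B − V_A) = q(V_A − V_B).
At A: distances to the source charges are 1.98 m, 1.50 m; V_A = Σ kqᵢ/rᵢ = -8.07×10⁴ V.
At B: distances to the source charges are 1.49 m, 1.29 m; V_B = Σ kqᵢ/rᵢ = -1.01×10⁵ V.
ΔV = V_B − V_A = -2.01×10⁴ V.
W_field = −qΔV = −(-5.99×10⁻⁶ C)(-2.01×10⁴ V) = -0.121 J.

-0.121 J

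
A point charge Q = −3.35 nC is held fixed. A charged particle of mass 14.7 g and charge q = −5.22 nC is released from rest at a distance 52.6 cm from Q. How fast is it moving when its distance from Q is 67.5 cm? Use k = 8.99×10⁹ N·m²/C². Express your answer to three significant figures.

3.00×10⁻³ m/s

Only the electrostatic force acts, so mechanical energy is conserved: ½mv² = U₁ − U₂ = kQq(1/r₁ − 1/r₂).
U₁ − U₂ = (8.99×10⁹ N·m²/C²)(-3.35×10⁻⁹ C)(-5.22×10⁻⁹ C)(1/0.526 − 1/0.675) = 6.60×10⁻⁸ J.
v = √(2·6.60×10⁻⁸/0.0147) = 3.00×10⁻³ m/s.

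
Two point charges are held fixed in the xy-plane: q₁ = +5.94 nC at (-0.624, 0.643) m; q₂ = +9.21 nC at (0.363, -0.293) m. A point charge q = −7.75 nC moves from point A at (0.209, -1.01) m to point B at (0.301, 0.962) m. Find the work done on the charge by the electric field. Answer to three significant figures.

The work done by the electric force is W_field = −ΔU = −q(V_B − V_A) = q(V_A − V_B).
At A: distances to the source charges are 1.85 m, 0.733 m; V_A = Σ kqᵢ/rᵢ = 142 V.
At B: distances to the source charges are 0.978 m, 1.26 m; V_B = Σ kqᵢ/rᵢ = 120 V.
ΔV = V_B − V_A = -21.3 V.
W_field = −qΔV = −(-7.75×10⁻⁹ C)(-21.3 V) = -1.65×10⁻⁷ J.

-1.65×10⁻⁷ J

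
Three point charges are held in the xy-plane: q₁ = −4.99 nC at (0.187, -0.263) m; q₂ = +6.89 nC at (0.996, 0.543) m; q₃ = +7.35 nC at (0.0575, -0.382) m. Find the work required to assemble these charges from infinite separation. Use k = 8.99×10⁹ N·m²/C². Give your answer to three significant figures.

The assembly work is the sum of pairwise potential energies, U = Σ_{i<j} kqᵢqⱼ/rᵢⱼ.
Pair separations: r₁₂ = 1.14 m, r₁₃ = 0.176 m, r₂₃ = 1.32 m.
U = (-2.71×10⁻⁷) + (-1.87×10⁻⁶) + (3.45×10⁻⁷) = -1.80×10⁻⁶ J.

-1.80×10⁻⁶ J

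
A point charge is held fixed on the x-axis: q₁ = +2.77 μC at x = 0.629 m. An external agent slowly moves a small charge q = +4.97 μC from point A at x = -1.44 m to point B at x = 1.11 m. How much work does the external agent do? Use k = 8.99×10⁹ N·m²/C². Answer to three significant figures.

0.197 J

For quasistatic motion the external work equals the change in potential energy: W_ext = qΔV = q(V_B − V_A).
At A: distance to the source charge is 2.07 m; V_A = kq₁/r = 1.20×10⁴ V.
At B: distance to the source charge is 0.481 m; V_B = kq₁/r = 5.18×10⁴ V.
ΔV = V_B − V_A = 3.97×10⁴ V.
W_ext = qΔV = (4.97×10⁻⁶ C)(3.97×10⁴ V) = 0.197 J.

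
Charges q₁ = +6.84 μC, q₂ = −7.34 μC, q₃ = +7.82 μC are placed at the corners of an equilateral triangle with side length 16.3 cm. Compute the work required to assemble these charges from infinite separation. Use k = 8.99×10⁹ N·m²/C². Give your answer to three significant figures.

-2.98 J

The assembly work is the sum of pairwise potential energies, U = Σ_{i<j} kqᵢqⱼ/rᵢⱼ.
All three pair separations equal the side length, 0.163 m.
U = (-2.77) + (2.95) + (-3.17) = -2.98 J.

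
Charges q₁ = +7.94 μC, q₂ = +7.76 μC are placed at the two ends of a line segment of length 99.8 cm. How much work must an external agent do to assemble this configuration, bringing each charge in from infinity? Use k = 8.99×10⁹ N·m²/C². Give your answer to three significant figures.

The assembly work is the sum of pairwise potential energies, U = Σ_{i<j} kqᵢqⱼ/rᵢⱼ.
The separation is r = 0.998 m.
U = (0.555) = 0.555 J.

0.555 J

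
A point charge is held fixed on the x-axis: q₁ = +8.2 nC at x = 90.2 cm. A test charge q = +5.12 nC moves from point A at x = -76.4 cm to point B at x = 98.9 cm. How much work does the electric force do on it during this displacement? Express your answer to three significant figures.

-4.11×10⁻⁶ J

The work done by the electric force is W_field = −ΔU = −q(V_B − V_A) = q(V_A − V_B).
At A: distance to the source charge is 1.67 m; V_A = kq₁/r = 44.2 V.
At B: distance to the source charge is 0.0870 m; V_B = kq₁/r = 847 V.
ΔV = V_B − V_A = 803 V.
W_field = −qΔV = −(5.12×10⁻⁹ C)(803 V) = -4.11×10⁻⁶ J.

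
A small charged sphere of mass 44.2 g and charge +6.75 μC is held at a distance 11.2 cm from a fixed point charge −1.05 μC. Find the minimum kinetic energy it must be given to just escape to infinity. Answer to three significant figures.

To just escape, total mechanical energy must reach zero at infinity: ½mv²_min + U = 0, so ½mv²_min = −U = |kQq|/r.
|U| = |kQq|/r = (8.99×10⁹ N·m²/C²)(1.05×10⁻⁶)(6.75×10⁻⁶)/(0.112) = 0.569 J.

0.569 J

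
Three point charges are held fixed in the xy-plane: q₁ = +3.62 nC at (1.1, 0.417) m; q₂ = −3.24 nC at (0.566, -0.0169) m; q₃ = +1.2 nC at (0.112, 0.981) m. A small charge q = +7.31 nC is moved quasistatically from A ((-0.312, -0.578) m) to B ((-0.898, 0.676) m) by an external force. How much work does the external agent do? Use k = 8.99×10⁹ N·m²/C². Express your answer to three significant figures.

7.92×10⁻⁸ J

For quasistatic motion the external work equals the change in potential energy: W_ext = qΔV = q(V_B − V_A).
At A: distances to the source charges are 1.73 m, 1.04 m, 1.62 m; V_A = Σ kqᵢ/rᵢ = -2.44 V.
At B: distances to the source charges are 2.01 m, 1.62 m, 1.06 m; V_B = Σ kqᵢ/rᵢ = 8.39 V.
ΔV = V_B − V_A = 10.8 V.
W_ext = qΔV = (7.31×10⁻⁹ C)(10.8 V) = 7.92×10⁻⁸ J.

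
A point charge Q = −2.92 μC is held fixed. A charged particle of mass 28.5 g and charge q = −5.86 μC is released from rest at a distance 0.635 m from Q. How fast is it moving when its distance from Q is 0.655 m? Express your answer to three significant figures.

0.720 m/s

Only the electrostatic force acts, so mechanical energy is conserved: ½mv² = U₁ − U₂ = kQq(1/r₁ − 1/r₂).
U₁ − U₂ = (8.99×10⁹ N·m²/C²)(-2.92×10⁻⁶ C)(-5.86×10⁻⁶ C)(1/0.635 − 1/0.655) = 7.40×10⁻³ J.
v = √(2·7.40×10⁻³/0.0285) = 0.720 m/s.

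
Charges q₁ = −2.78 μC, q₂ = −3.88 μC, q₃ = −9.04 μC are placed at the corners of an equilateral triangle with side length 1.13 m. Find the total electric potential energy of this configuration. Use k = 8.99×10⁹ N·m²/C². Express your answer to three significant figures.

0.565 J

The work to assemble the configuration equals its total potential energy, U = Σ kqᵢqⱼ/rᵢⱼ over all pairs.
All three pair separations equal the side length, 1.13 m.
U = (0.0858) + (0.200) + (0.279) = 0.565 J.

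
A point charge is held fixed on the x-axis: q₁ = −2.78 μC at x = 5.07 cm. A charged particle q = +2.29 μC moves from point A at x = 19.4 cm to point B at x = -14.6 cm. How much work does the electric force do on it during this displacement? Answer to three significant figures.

The work done by the electric force is W_field = −ΔU = −q(V_B − V_A) = q(V_A − V_B).
At A: distance to the source charge is 0.143 m; V_A = kq₁/r = -1.74×10⁵ V.
At B: distance to the source charge is 0.197 m; V_B = kq₁/r = -1.27×10⁵ V.
ΔV = V_B − V_A = 4.73×10⁴ V.
W_field = −qΔV = −(2.29×10⁻⁶ C)(4.73×10⁴ V) = -0.108 J.

-0.108 J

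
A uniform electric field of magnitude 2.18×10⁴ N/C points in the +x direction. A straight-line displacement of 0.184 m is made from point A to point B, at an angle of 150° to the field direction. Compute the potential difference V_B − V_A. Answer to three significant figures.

3470 V

Only the component of displacement along E changes the potential: ΔV = −E·d·cosθ.
ΔV = −(2.18×10⁴ V/m)(0.184 m)cos150° = 3470 V.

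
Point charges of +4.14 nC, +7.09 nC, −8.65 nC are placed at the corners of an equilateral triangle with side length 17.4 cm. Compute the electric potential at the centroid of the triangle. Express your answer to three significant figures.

231 V

The total potential is the scalar sum of each charge's contribution, V = Σ kqᵢ/rᵢ.
The distance from each vertex to the centroid is a/√3 = 0.100 m.
V = k[(4.14×10⁻⁹)/(0.100) + (7.09×10⁻⁹)/(0.100) + (-8.65×10⁻⁹)/(0.100)] = 231 V.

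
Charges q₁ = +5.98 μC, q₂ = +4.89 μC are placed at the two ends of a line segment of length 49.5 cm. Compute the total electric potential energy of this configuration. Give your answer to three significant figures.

0.531 J

The assembly work is the sum of pairwise potential energies, U = Σ_{i<j} kqᵢqⱼ/rᵢⱼ.
The separation is r = 0.495 m.
U = (0.531) = 0.531 J.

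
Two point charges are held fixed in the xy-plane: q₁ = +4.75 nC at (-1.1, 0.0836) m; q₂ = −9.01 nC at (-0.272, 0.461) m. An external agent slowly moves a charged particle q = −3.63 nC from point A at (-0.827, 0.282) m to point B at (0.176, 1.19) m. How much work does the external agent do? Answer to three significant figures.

2.07×10⁻⁷ J

For quasistatic motion the external work equals the change in potential energy: W_ext = qΔV = q(V_B − V_A).
At A: distances to the source charges are 0.337 m, 0.583 m; V_A = Σ kqᵢ/rᵢ = -12.4 V.
At B: distances to the source charges are 1.69 m, 0.856 m; V_B = Σ kqᵢ/rᵢ = -69.4 V.
ΔV = V_B − V_A = -57.0 V.
W_ext = qΔV = (-3.63×10⁻⁹ C)(-57.0 V) = 2.07×10⁻⁷ J.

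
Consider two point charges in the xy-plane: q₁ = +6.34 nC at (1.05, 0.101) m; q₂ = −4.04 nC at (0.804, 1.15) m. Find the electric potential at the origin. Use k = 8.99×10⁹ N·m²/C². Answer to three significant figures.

Electric potential is a scalar, so the contributions from each charge add algebraically: V = Σ kqᵢ/rᵢ.
Distances from the field point to each charge: r₁ = 1.05 m, r₂ = 1.40 m.
V = k[(6.34×10⁻⁹)/(1.05) + (-4.04×10⁻⁹)/(1.40)] = 28.1 V.

28.1 V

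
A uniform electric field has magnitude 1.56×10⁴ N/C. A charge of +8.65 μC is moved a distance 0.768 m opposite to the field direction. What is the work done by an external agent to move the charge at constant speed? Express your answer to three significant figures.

The potential change for a displacement 0.768 m opposite to the field direction is ΔV = +Ed = 1.20×10⁴ V.
W_ext = qΔV = 0.104 J.

0.104 J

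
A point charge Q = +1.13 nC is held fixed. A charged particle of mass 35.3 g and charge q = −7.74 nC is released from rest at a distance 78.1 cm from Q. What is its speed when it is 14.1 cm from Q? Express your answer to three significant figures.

5.09×10⁻³ m/s

Only the electrostatic force acts, so mechanical energy is conserved: ½mv² = U₁ − U₂ = kQq(1/r₁ − 1/r₂).
U₁ − U₂ = (8.99×10⁹ N·m²/C²)(1.13×10⁻⁹ C)(-7.74×10⁻⁹ C)(1/0.781 − 1/0.141) = 4.57×10⁻⁷ J.
v = √(2·4.57×10⁻⁷/0.0353) = 5.09×10⁻³ m/s.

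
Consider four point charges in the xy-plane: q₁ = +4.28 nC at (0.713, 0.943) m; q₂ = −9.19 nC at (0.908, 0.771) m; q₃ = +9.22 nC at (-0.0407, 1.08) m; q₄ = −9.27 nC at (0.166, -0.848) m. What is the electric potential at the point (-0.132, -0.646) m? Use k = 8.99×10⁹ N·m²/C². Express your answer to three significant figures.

The total potential is the scalar sum of each charge's contribution, V = Σ kqᵢ/rᵢ.
Distances from the field point to each charge: r₁ = 1.80 m, r₂ = 1.76 m, r₃ = 1.73 m, r₄ = 0.360 m.
V = k[(4.28×10⁻⁹)/(1.80) + (-9.19×10⁻⁹)/(1.76) + (9.22×10⁻⁹)/(1.73) + (-9.27×10⁻⁹)/(0.360)] = -209 V.

-209 V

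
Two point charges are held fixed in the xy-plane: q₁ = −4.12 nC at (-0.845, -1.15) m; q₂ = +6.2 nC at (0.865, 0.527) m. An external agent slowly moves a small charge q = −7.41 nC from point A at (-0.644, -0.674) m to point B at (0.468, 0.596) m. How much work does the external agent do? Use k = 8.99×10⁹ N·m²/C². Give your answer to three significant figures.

For quasistatic motion the external work equals the change in potential energy: W_ext = qΔV = q(V_B − V_A).
At A: distances to the source charges are 0.517 m, 1.93 m; V_A = Σ kqᵢ/rᵢ = -42.8 V.
At B: distances to the source charges are 2.18 m, 0.403 m; V_B = Σ kqᵢ/rᵢ = 121 V.
ΔV = V_B − V_A = 164 V.
W_ext = qΔV = (-7.41×10⁻⁹ C)(164 V) = -1.22×10⁻⁶ J.

-1.22×10⁻⁶ J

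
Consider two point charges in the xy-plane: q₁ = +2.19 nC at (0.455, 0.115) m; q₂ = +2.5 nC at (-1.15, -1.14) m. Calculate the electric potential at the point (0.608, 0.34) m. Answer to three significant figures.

Electric potential is a scalar, so the contributions from each charge add algebraically: V = Σ kqᵢ/rᵢ.
Distances from the field point to each charge: r₁ = 0.272 m, r₂ = 2.30 m.
V = k[(2.19×10⁻⁹)/(0.272) + (2.50×10⁻⁹)/(2.30)] = 82.1 V.

82.1 V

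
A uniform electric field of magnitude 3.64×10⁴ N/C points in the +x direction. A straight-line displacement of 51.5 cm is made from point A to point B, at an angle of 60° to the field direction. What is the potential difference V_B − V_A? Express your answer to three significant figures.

-9370 V

Only the component of displacement along E changes the potential: ΔV = −E·d·cosθ.
ΔV = −(3.64×10⁴ V/m)(0.515 m)cos60° = -9370 V.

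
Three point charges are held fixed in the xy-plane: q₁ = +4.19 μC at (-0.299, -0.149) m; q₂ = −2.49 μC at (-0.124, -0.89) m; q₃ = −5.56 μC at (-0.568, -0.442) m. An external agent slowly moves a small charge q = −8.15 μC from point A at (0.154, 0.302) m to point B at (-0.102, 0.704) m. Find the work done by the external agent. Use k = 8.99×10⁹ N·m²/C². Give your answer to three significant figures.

For quasistatic motion the external work equals the change in potential energy: W_ext = qΔV = q(V_B − V_A).
At A: distances to the source charges are 0.639 m, 1.22 m, 1.04 m; V_A = Σ kqᵢ/rᵢ = -7570 V.
At B: distances to the source charges are 0.875 m, 1.59 m, 1.24 m; V_B = Σ kqᵢ/rᵢ = -1.14×10⁴ V.
ΔV = V_B − V_A = -3840 V.
W_ext = qΔV = (-8.15×10⁻⁶ C)(-3840 V) = 0.0313 J.

0.0313 J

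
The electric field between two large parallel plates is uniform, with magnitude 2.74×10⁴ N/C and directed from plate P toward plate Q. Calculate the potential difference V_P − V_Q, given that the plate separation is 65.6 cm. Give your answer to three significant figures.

In a uniform field, potential decreases in the direction of E: ΔV = −E·d for a displacement d parallel to E.
Going from Q to P is a displacement of 65.6 cm opposite to the field, so V_P − V_Q = +Ed = 1.80×10⁴ V.

1.80×10⁴ V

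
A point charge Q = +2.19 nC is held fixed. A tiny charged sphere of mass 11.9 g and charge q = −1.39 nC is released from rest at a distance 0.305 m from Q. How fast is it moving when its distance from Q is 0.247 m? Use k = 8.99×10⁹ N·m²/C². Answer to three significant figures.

Only the electrostatic force acts, so mechanical energy is conserved: ½mv² = U₁ − U₂ = kQq(1/r₁ − 1/r₂).
U₁ − U₂ = (8.99×10⁹ N·m²/C²)(2.19×10⁻⁹ C)(-1.39×10⁻⁹ C)(1/0.305 − 1/0.247) = 2.11×10⁻⁸ J.
v = √(2·2.11×10⁻⁸/0.0119) = 1.88×10⁻³ m/s.

1.88×10⁻³ m/s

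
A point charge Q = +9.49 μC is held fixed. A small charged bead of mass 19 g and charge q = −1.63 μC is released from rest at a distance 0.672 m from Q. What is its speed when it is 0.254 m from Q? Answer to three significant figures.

5.99 m/s

Only the electrostatic force acts, so mechanical energy is conserved: ½mv² = U₁ − U₂ = kQq(1/r₁ − 1/r₂).
U₁ − U₂ = (8.99×10⁹ N·m²/C²)(9.49×10⁻⁶ C)(-1.63×10⁻⁶ C)(1/0.672 − 1/0.254) = 0.341 J.
v = √(2·0.341/0.0190) = 5.99 m/s.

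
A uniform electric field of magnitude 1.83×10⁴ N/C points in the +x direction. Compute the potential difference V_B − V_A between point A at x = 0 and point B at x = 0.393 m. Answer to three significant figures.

-7190 V

In a uniform field, potential decreases in the direction of E: V_B − V_A = −E·Δx.
V_B − V_A = −(1.83×10⁴ V/m)(0.393 m) = -7190 V.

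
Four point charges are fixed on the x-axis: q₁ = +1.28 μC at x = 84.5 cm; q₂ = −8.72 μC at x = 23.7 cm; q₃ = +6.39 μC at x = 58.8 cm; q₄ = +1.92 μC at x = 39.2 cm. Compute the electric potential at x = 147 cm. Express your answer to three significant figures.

The total potential is the scalar sum of each charge's contribution, V = Σ kqᵢ/rᵢ.
Distances from the field point to each charge: r₁ = 0.625 m, r₂ = 1.23 m, r₃ = 0.882 m, r₄ = 1.08 m.
V = k[(1.28×10⁻⁶)/(0.625) + (-8.72×10⁻⁶)/(1.23) + (6.39×10⁻⁶)/(0.882) + (1.92×10⁻⁶)/(1.08)] = 3.60×10⁴ V.

3.60×10⁴ V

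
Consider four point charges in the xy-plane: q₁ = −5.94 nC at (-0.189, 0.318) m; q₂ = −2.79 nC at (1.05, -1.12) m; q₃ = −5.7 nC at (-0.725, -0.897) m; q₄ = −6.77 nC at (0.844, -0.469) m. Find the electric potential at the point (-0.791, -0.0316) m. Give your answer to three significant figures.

Electric potential is a scalar, so the contributions from each charge add algebraically: V = Σ kqᵢ/rᵢ.
Distances from the field point to each charge: r₁ = 0.696 m, r₂ = 2.14 m, r₃ = 0.868 m, r₄ = 1.69 m.
V = k[(-5.94×10⁻⁹)/(0.696) + (-2.79×10⁻⁹)/(2.14) + (-5.70×10⁻⁹)/(0.868) + (-6.77×10⁻⁹)/(1.69)] = -183 V.

-183 V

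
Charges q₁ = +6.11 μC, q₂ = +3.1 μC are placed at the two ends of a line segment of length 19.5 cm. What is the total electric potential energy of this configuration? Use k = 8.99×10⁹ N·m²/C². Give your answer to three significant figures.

0.873 J

The assembly work is the sum of pairwise potential energies, U = Σ_{i<j} kqᵢqⱼ/rᵢⱼ.
The separation is r = 0.195 m.
U = (0.873) = 0.873 J.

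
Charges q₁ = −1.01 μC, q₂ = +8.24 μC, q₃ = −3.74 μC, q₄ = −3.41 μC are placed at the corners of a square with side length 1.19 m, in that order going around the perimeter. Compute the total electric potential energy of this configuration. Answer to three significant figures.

-0.303 J

The work to assemble the configuration equals its total potential energy, U = Σ kqᵢqⱼ/rᵢⱼ over all pairs.
The four side pairs have separation 1.19 m and the two diagonal pairs 1.68 m.
Summing all 6 pair terms gives U = -0.303 J.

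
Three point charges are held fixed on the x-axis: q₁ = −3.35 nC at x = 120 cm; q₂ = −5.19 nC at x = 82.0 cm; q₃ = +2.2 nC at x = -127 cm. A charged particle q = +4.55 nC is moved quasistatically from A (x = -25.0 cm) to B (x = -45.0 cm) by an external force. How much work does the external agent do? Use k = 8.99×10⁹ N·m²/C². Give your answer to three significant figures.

6.42×10⁻⁸ J

For quasistatic motion the external work equals the change in potential energy: W_ext = qΔV = q(V_B − V_A).
At A: distances to the source charges are 1.45 m, 1.07 m, 1.02 m; V_A = Σ kqᵢ/rᵢ = -45.0 V.
At B: distances to the source charges are 1.65 m, 1.27 m, 0.820 m; V_B = Σ kqᵢ/rᵢ = -30.9 V.
ΔV = V_B − V_A = 14.1 V.
W_ext = qΔV = (4.55×10⁻⁹ C)(14.1 V) = 6.42×10⁻⁸ J.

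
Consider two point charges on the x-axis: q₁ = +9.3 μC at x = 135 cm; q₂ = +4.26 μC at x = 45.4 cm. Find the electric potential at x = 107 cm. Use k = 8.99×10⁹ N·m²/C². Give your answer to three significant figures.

Electric potential is a scalar, so the contributions from each charge add algebraically: V = Σ kqᵢ/rᵢ.
Distances from the field point to each charge: r₁ = 0.280 m, r₂ = 0.616 m.
V = k[(9.30×10⁻⁶)/(0.280) + (4.26×10⁻⁶)/(0.616)] = 3.61×10⁵ V.

3.61×10⁵ V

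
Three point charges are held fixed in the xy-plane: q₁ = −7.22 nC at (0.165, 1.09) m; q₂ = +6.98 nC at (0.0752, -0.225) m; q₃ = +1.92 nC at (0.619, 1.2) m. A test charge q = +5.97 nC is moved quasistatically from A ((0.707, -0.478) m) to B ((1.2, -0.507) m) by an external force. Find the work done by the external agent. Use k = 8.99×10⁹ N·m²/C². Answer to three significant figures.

For quasistatic motion the external work equals the change in potential energy: W_ext = qΔV = q(V_B − V_A).
At A: distances to the source charges are 1.66 m, 0.681 m, 1.68 m; V_A = Σ kqᵢ/rᵢ = 63.4 V.
At B: distances to the source charges are 1.90 m, 1.16 m, 1.80 m; V_B = Σ kqᵢ/rᵢ = 29.6 V.
ΔV = V_B − V_A = -33.8 V.
W_ext = qΔV = (5.97×10⁻⁹ C)(-33.8 V) = -2.02×10⁻⁷ J.

-2.02×10⁻⁷ J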